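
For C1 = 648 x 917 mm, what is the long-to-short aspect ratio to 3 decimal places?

1.415

917 / 648 = 1.415
Matches √2 ≈ 1.414 — the ISO 216 defining ratio.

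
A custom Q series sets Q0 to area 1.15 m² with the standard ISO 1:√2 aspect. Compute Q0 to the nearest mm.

Let the short side be w mm. Then w · w√2 = 1.15 m² = 1,150,000 mm².
w² = 1,150,000/√2, so w ≈ 901.8 mm; long side = w√2 ≈ 1275.3 mm.

902 × 1275 mm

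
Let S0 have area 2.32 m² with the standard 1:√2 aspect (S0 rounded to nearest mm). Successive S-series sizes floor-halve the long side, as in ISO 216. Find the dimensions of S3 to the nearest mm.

452 × 640 mm

Let S0's short side be w mm. w · w√2 = 2.32 m² = 2,320,000 mm², so w ≈ 1280.8 mm and w√2 ≈ 1811.3 mm → S0 = 1281 × 1811 mm.
S1: ⌊1811/2⌋ × 1281 = 905 × 1281 mm
S2: ⌊1281/2⌋ × 905 = 640 × 905 mm
S3: ⌊905/2⌋ × 640 = 452 × 640 mm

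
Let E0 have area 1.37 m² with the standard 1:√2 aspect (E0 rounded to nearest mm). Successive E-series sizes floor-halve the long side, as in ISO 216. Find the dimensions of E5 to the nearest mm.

174 × 246 mm

Let E0's short side be w mm. w · w√2 = 1.37 m² = 1,370,000 mm², so w ≈ 984.2 mm and w√2 ≈ 1391.9 mm → E0 = 984 × 1392 mm.
E1: ⌊1392/2⌋ × 984 = 696 × 984 mm
E2: ⌊984/2⌋ × 696 = 492 × 696 mm
E3: ⌊696/2⌋ × 492 = 348 × 492 mm
E4: ⌊492/2⌋ × 348 = 246 × 348 mm
E5: ⌊348/2⌋ × 246 = 174 × 246 mm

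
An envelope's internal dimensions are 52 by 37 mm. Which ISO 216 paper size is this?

A9 (37 × 52 mm)

Aspect ratio 52/37 ≈ 1.405 — close to the ISO √2 ≈ 1.414.
In the A-series (A0 area = 1 m²): A9 = 37 × 52 mm.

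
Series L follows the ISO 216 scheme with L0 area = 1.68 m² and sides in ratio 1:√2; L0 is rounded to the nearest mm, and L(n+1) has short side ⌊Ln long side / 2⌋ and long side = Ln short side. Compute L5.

192 × 272 mm

Let L0's short side be w mm. w · w√2 = 1.68 m² = 1,680,000 mm², so w ≈ 1089.9 mm and w√2 ≈ 1541.4 mm → L0 = 1090 × 1541 mm.
L1: ⌊1541/2⌋ × 1090 = 770 × 1090 mm
L2: ⌊1090/2⌋ × 770 = 545 × 770 mm
L3: ⌊770/2⌋ × 545 = 385 × 545 mm
L4: ⌊545/2⌋ × 385 = 272 × 385 mm
L5: ⌊385/2⌋ × 272 = 192 × 272 mm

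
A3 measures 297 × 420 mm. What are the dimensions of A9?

37 × 52 mm

A4: ⌊420/2⌋ × 297 = 210 × 297 mm
A5: ⌊297/2⌋ × 210 = 148 × 210 mm
A6: ⌊210/2⌋ × 148 = 105 × 148 mm
A7: ⌊148/2⌋ × 105 = 74 × 105 mm
A8: ⌊105/2⌋ × 74 = 52 × 74 mm
A9: ⌊74/2⌋ × 52 = 37 × 52 mm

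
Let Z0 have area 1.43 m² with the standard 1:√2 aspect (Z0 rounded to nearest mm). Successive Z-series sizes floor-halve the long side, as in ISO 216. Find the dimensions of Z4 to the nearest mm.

Let Z0's short side be w mm. w · w√2 = 1.43 m² = 1,430,000 mm², so w ≈ 1005.6 mm and w√2 ≈ 1422.1 mm → Z0 = 1006 × 1422 mm.
Z1: ⌊1422/2⌋ × 1006 = 711 × 1006 mm
Z2: ⌊1006/2⌋ × 711 = 503 × 711 mm
Z3: ⌊711/2⌋ × 503 = 355 × 503 mm
Z4: ⌊503/2⌋ × 355 = 251 × 355 mm

251 × 355 mm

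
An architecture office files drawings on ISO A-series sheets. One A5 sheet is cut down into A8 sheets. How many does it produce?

Each ISO step halves the sheet: 1 × A5 → 2 × A6 → 4 × A7 → 8 × A8
From A5 to A8 is 3 halving steps: 2^3 = 8.

8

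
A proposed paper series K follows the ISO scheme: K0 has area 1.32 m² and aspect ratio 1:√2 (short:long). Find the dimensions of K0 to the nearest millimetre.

966 × 1366 mm

Let the short side be w mm. Then w · w√2 = 1.32 m² = 1,320,000 mm².
w² = 1,320,000/√2, so w ≈ 966.1 mm; long side = w√2 ≈ 1366.3 mm.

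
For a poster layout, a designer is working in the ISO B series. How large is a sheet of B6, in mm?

125 × 176 mm

B0 = 1000 × 1414 mm (B0 has a 1000 mm short side, aspect 1:√2).
B1: ⌊1414/2⌋ × 1000 = 707 × 1000 mm
B2: ⌊1000/2⌋ × 707 = 500 × 707 mm
B3: ⌊707/2⌋ × 500 = 353 × 500 mm
B4: ⌊500/2⌋ × 353 = 250 × 353 mm
B5: ⌊353/2⌋ × 250 = 176 × 250 mm
B6: ⌊250/2⌋ × 176 = 125 × 176 mm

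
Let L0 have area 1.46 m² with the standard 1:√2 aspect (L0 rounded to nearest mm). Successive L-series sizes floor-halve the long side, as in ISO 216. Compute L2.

Let L0's short side be w mm. w · w√2 = 1.46 m² = 1,460,000 mm², so w ≈ 1016.1 mm and w√2 ≈ 1436.9 mm → L0 = 1016 × 1437 mm.
L1: ⌊1437/2⌋ × 1016 = 718 × 1016 mm
L2: ⌊1016/2⌋ × 718 = 508 × 718 mm

508 × 718 mm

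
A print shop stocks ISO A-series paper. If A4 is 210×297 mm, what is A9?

37 × 52 mm

A5: ⌊297/2⌋ × 210 = 148 × 210 mm
A6: ⌊210/2⌋ × 148 = 105 × 148 mm
A7: ⌊148/2⌋ × 105 = 74 × 105 mm
A8: ⌊105/2⌋ × 74 = 52 × 74 mm
A9: ⌊74/2⌋ × 52 = 37 × 52 mm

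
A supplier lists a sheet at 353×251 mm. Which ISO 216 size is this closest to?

Aspect ratio 353/251 ≈ 1.406 — close to the ISO √2 ≈ 1.414.
In the B-series (B0 = 1000 × 1414 mm): B4 = 250 × 353 mm.
Off by 1 mm total — nearest standard size.

B4 (250 × 353 mm)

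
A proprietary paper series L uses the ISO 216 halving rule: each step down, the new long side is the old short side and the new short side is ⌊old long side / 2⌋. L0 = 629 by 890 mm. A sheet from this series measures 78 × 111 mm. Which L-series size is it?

L6

L0: 629 × 890 mm
L1: 445 × 629 mm
L2: 314 × 445 mm
L3: 222 × 314 mm
L4: 157 × 222 mm
L5: 111 × 157 mm
L6: 78 × 111 mm
L7: 55 × 78 mm
→ matches L6.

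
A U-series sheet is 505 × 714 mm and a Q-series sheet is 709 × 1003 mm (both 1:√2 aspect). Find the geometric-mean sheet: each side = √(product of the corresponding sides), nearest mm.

598 × 846 mm

Short side: √(505 · 709) = √358045 ≈ 598.4 → 598 mm
Long side: √(714 · 1003) = √716142 ≈ 846.3 → 846 mm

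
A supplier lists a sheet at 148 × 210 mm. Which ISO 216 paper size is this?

A5 (148 × 210 mm)

Aspect ratio 210/148 ≈ 1.419 — close to the ISO √2 ≈ 1.414.
In the A-series (A0 area = 1 m²): A5 = 148 × 210 mm.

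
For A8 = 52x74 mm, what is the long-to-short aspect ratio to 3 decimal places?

74 / 52 = 1.423
ISO 216 targets √2 ≈ 1.414; the +0.009 deviation is from mm rounding.

1.423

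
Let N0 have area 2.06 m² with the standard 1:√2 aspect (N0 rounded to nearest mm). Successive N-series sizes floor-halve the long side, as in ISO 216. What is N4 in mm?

301 × 426 mm

Let N0's short side be w mm. w · w√2 = 2.06 m² = 2,060,000 mm², so w ≈ 1206.9 mm and w√2 ≈ 1706.8 mm → N0 = 1207 × 1707 mm.
N1: ⌊1707/2⌋ × 1207 = 853 × 1207 mm
N2: ⌊1207/2⌋ × 853 = 603 × 853 mm
N3: ⌊853/2⌋ × 603 = 426 × 603 mm
N4: ⌊603/2⌋ × 426 = 301 × 426 mm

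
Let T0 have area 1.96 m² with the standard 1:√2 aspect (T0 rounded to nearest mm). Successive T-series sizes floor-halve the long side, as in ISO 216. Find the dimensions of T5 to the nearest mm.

208 × 294 mm

Let T0's short side be w mm. w · w√2 = 1.96 m² = 1,960,000 mm², so w ≈ 1177.3 mm and w√2 ≈ 1664.9 mm → T0 = 1177 × 1665 mm.
T1: ⌊1665/2⌋ × 1177 = 832 × 1177 mm
T2: ⌊1177/2⌋ × 832 = 588 × 832 mm
T3: ⌊832/2⌋ × 588 = 416 × 588 mm
T4: ⌊588/2⌋ × 416 = 294 × 416 mm
T5: ⌊416/2⌋ × 294 = 208 × 294 mm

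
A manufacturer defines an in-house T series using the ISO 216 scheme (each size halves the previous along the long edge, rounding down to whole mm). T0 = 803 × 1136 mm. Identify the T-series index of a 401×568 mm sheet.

T2

T0: 803 × 1136 mm
T1: 568 × 803 mm
T2: 401 × 568 mm
T3: 284 × 401 mm
→ matches T2.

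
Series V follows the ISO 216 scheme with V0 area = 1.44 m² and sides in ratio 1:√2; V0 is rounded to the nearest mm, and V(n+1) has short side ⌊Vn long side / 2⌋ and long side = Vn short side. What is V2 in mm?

504 × 713 mm

Let V0's short side be w mm. w · w√2 = 1.44 m² = 1,440,000 mm², so w ≈ 1009.1 mm and w√2 ≈ 1427.0 mm → V0 = 1009 × 1427 mm.
V1: ⌊1427/2⌋ × 1009 = 713 × 1009 mm
V2: ⌊1009/2⌋ × 713 = 504 × 713 mm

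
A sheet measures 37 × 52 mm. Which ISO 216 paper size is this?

A9 (37 × 52 mm)

Aspect ratio 52/37 ≈ 1.405 — close to the ISO √2 ≈ 1.414.
In the A-series (A0 area = 1 m²): A9 = 37 × 52 mm.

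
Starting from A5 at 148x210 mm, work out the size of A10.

26 × 37 mm

A6: ⌊210/2⌋ × 148 = 105 × 148 mm
A7: ⌊148/2⌋ × 105 = 74 × 105 mm
A8: ⌊105/2⌋ × 74 = 52 × 74 mm
A9: ⌊74/2⌋ × 52 = 37 × 52 mm
A10: ⌊52/2⌋ × 37 = 26 × 37 mm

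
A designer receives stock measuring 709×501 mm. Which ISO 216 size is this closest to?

Aspect ratio 709/501 ≈ 1.415 — close to the ISO √2 ≈ 1.414.
In the B-series (B0 = 1000 × 1414 mm): B2 = 500 × 707 mm.
Off by 3 mm total — nearest standard size.

B2 (500 × 707 mm)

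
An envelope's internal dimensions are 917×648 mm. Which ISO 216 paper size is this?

Aspect ratio 917/648 ≈ 1.415 — close to the ISO √2 ≈ 1.414.
In the C-series (envelope sizes, between A and B): C1 = 648 × 917 mm.

C1 (648 × 917 mm)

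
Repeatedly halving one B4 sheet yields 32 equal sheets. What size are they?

B9

32 = 2^5, so 5 halving steps.
B4 → B5 → … → B9 after 5 steps.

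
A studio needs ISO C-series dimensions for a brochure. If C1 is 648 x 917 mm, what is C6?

C2: ⌊917/2⌋ × 648 = 458 × 648 mm
C3: ⌊648/2⌋ × 458 = 324 × 458 mm
C4: ⌊458/2⌋ × 324 = 229 × 324 mm
C5: ⌊324/2⌋ × 229 = 162 × 229 mm
C6: ⌊229/2⌋ × 162 = 114 × 162 mm

114 × 162 mm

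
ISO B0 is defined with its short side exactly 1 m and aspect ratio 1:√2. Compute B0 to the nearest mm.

Short side = 1000 mm; long side = 1000√2 ≈ 1414.2 mm.

1000 × 1414 mm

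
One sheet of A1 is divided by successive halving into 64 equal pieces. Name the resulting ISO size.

64 = 2^6, so 6 halving steps.
A1 → A2 → … → A7 after 6 steps.

A7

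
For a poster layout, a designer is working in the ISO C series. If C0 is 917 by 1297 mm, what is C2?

C1: ⌊1297/2⌋ × 917 = 648 × 917 mm
C2: ⌊917/2⌋ × 648 = 458 × 648 mm

458 × 648 mm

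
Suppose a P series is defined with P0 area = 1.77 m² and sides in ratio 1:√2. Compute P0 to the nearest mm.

1119 × 1582 mm

Let the short side be w mm. Then w · w√2 = 1.77 m² = 1,770,000 mm².
w² = 1,770,000/√2, so w ≈ 1118.7 mm; long side = w√2 ≈ 1582.1 mm.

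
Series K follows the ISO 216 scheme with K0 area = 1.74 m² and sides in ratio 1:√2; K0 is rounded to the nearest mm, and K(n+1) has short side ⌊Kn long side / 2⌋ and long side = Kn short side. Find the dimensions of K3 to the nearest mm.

392 × 554 mm

Let K0's short side be w mm. w · w√2 = 1.74 m² = 1,740,000 mm², so w ≈ 1109.2 mm and w√2 ≈ 1568.7 mm → K0 = 1109 × 1569 mm.
K1: ⌊1569/2⌋ × 1109 = 784 × 1109 mm
K2: ⌊1109/2⌋ × 784 = 554 × 784 mm
K3: ⌊784/2⌋ × 554 = 392 × 554 mm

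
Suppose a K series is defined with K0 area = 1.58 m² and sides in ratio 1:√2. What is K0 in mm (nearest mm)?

1057 × 1495 mm

Let the short side be w mm. Then w · w√2 = 1.58 m² = 1,580,000 mm².
w² = 1,580,000/√2, so w ≈ 1057.0 mm; long side = w√2 ≈ 1494.8 mm.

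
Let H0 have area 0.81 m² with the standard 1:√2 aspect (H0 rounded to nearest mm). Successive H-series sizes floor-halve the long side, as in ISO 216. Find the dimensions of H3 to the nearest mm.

Let H0's short side be w mm. w · w√2 = 0.81 m² = 810,000 mm², so w ≈ 756.8 mm and w√2 ≈ 1070.3 mm → H0 = 757 × 1070 mm.
H1: ⌊1070/2⌋ × 757 = 535 × 757 mm
H2: ⌊757/2⌋ × 535 = 378 × 535 mm
H3: ⌊535/2⌋ × 378 = 267 × 378 mm

267 × 378 mm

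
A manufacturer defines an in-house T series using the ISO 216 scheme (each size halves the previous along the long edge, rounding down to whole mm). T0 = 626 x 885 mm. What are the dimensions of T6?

78 × 110 mm

T1: ⌊885/2⌋ × 626 = 442 × 626 mm
T2: ⌊626/2⌋ × 442 = 313 × 442 mm
T3: ⌊442/2⌋ × 313 = 221 × 313 mm
T4: ⌊313/2⌋ × 221 = 156 × 221 mm
T5: ⌊221/2⌋ × 156 = 110 × 156 mm
T6: ⌊156/2⌋ × 110 = 78 × 110 mm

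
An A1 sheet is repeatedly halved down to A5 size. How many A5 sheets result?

16

Each ISO step halves the sheet: 1 × A1 → 2 × A2 → 4 × A3 → 8 × A4 → …
From A1 to A5 is 4 halving steps: 2^4 = 16.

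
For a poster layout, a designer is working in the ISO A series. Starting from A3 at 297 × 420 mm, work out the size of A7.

A4: ⌊420/2⌋ × 297 = 210 × 297 mm
A5: ⌊297/2⌋ × 210 = 148 × 210 mm
A6: ⌊210/2⌋ × 148 = 105 × 148 mm
A7: ⌊148/2⌋ × 105 = 74 × 105 mm

74 × 105 mm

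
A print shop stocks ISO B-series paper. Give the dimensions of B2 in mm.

B0 = 1000 × 1414 mm (B0 has a 1000 mm short side, aspect 1:√2).
B1: ⌊1414/2⌋ × 1000 = 707 × 1000 mm
B2: ⌊1000/2⌋ × 707 = 500 × 707 mm

500 × 707 mm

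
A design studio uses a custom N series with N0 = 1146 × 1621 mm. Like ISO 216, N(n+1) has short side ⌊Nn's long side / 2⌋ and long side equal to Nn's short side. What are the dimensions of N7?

N1 = 810 × 1146 mm (from N0 by 1 halving).
N2: ⌊1146/2⌋ × 810 = 573 × 810 mm
N3: ⌊810/2⌋ × 573 = 405 × 573 mm
N4: ⌊573/2⌋ × 405 = 286 × 405 mm
N5: ⌊405/2⌋ × 286 = 202 × 286 mm
N6: ⌊286/2⌋ × 202 = 143 × 202 mm
N7: ⌊202/2⌋ × 143 = 101 × 143 mm

101 × 143 mm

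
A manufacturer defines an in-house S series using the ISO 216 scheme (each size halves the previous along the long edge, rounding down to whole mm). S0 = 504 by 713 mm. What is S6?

S1 = 356 × 504 mm (from S0 by 1 halving).
S2: ⌊504/2⌋ × 356 = 252 × 356 mm
S3: ⌊356/2⌋ × 252 = 178 × 252 mm
S4: ⌊252/2⌋ × 178 = 126 × 178 mm
S5: ⌊178/2⌋ × 126 = 89 × 126 mm
S6: ⌊126/2⌋ × 89 = 63 × 89 mm

63 × 89 mm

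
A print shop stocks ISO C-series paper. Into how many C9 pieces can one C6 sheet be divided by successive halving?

C6 = 114 × 162 mm; C9 = 40 × 57 mm.
Each halving step doubles the count; 3 steps from C6 to C9.
2^3 = 8.

8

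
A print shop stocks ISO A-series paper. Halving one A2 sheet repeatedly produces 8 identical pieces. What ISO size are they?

8 = 2^3, so 3 halving steps.
A2 → A3 → … → A5 after 3 steps.

A5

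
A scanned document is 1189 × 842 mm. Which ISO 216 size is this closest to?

Aspect ratio 1189/842 ≈ 1.412 — close to the ISO √2 ≈ 1.414.
In the A-series (A0 area = 1 m²): A0 = 841 × 1189 mm.
Off by 1 mm total — nearest standard size.

A0 (841 × 1189 mm)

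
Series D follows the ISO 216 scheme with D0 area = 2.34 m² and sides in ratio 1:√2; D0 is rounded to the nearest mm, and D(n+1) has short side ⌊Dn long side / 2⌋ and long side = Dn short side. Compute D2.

643 × 909 mm

Let D0's short side be w mm. w · w√2 = 2.34 m² = 2,340,000 mm², so w ≈ 1286.3 mm and w√2 ≈ 1819.1 mm → D0 = 1286 × 1819 mm.
D1: ⌊1819/2⌋ × 1286 = 909 × 1286 mm
D2: ⌊1286/2⌋ × 909 = 643 × 909 mm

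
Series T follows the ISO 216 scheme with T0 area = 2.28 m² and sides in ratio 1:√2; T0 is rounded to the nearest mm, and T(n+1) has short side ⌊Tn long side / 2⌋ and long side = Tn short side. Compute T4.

317 × 449 mm

Let T0's short side be w mm. w · w√2 = 2.28 m² = 2,280,000 mm², so w ≈ 1269.7 mm and w√2 ≈ 1795.7 mm → T0 = 1270 × 1796 mm.
T1: ⌊1796/2⌋ × 1270 = 898 × 1270 mm
T2: ⌊1270/2⌋ × 898 = 635 × 898 mm
T3: ⌊898/2⌋ × 635 = 449 × 635 mm
T4: ⌊635/2⌋ × 449 = 317 × 449 mm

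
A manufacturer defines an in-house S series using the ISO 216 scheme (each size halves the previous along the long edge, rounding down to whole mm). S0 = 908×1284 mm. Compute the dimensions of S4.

S1: ⌊1284/2⌋ × 908 = 642 × 908 mm
S2: ⌊908/2⌋ × 642 = 454 × 642 mm
S3: ⌊642/2⌋ × 454 = 321 × 454 mm
S4: ⌊454/2⌋ × 321 = 227 × 321 mm

227 × 321 mm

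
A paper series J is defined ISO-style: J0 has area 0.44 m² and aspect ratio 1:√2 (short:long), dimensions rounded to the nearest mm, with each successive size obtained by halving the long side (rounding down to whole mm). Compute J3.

Let J0's short side be w mm. w · w√2 = 0.44 m² = 440,000 mm², so w ≈ 557.8 mm and w√2 ≈ 788.8 mm → J0 = 558 × 789 mm.
J1: ⌊789/2⌋ × 558 = 394 × 558 mm
J2: ⌊558/2⌋ × 394 = 279 × 394 mm
J3: ⌊394/2⌋ × 279 = 197 × 279 mm

197 × 279 mm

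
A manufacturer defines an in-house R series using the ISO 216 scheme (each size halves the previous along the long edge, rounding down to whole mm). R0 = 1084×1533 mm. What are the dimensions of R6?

R1 = 766 × 1084 mm (from R0 by 1 halving).
R2: ⌊1084/2⌋ × 766 = 542 × 766 mm
R3: ⌊766/2⌋ × 542 = 383 × 542 mm
R4: ⌊542/2⌋ × 383 = 271 × 383 mm
R5: ⌊383/2⌋ × 271 = 191 × 271 mm
R6: ⌊271/2⌋ × 191 = 135 × 191 mm

135 × 191 mm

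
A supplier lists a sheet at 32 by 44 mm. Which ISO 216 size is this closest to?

B10 (31 × 44 mm)

Aspect ratio 44/32 ≈ 1.375 (ISO target is √2 ≈ 1.414).
In the B-series (B0 = 1000 × 1414 mm): B10 = 31 × 44 mm.
Off by 1 mm total — nearest standard size.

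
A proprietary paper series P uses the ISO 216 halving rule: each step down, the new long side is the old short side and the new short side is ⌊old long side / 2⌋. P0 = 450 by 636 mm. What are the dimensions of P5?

P1 = 318 × 450 mm (from P0 by 1 halving).
P2: ⌊450/2⌋ × 318 = 225 × 318 mm
P3: ⌊318/2⌋ × 225 = 159 × 225 mm
P4: ⌊225/2⌋ × 159 = 112 × 159 mm
P5: ⌊159/2⌋ × 112 = 79 × 112 mm

79 × 112 mm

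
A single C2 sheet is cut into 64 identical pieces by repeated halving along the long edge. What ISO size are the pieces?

64 = 2^6, so 6 halving steps.
C2 → C3 → … → C8 after 6 steps.

C8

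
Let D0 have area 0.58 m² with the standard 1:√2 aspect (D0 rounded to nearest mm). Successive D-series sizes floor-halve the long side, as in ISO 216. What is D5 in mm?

Let D0's short side be w mm. w · w√2 = 0.58 m² = 580,000 mm², so w ≈ 640.4 mm and w√2 ≈ 905.7 mm → D0 = 640 × 906 mm.
D1: ⌊906/2⌋ × 640 = 453 × 640 mm
D2: ⌊640/2⌋ × 453 = 320 × 453 mm
D3: ⌊453/2⌋ × 320 = 226 × 320 mm
D4: ⌊320/2⌋ × 226 = 160 × 226 mm
D5: ⌊226/2⌋ × 160 = 113 × 160 mm

113 × 160 mm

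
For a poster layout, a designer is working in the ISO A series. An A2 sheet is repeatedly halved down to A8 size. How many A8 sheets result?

64

Each ISO step halves the sheet: 1 × A2 → 2 × A3 → 4 × A4 → 8 × A5 → …
From A2 to A8 is 6 halving steps: 2^6 = 64.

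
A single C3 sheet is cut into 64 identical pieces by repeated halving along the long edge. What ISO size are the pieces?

64 = 2^6, so 6 halving steps.
C3 → C4 → … → C9 after 6 steps.

C9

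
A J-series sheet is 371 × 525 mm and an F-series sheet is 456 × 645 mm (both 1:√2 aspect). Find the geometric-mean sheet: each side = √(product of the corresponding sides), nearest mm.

Short side: √(371 · 456) = √169176 ≈ 411.3 → 411 mm
Long side: √(525 · 645) = √338625 ≈ 581.9 → 582 mm

411 × 582 mm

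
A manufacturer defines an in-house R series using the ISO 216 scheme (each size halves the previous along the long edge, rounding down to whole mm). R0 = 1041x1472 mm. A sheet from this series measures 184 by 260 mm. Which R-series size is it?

R0: 1041 × 1472 mm
R1: 736 × 1041 mm
R2: 520 × 736 mm
R3: 368 × 520 mm
R4: 260 × 368 mm
R5: 184 × 260 mm
R6: 130 × 184 mm
→ matches R5.

R5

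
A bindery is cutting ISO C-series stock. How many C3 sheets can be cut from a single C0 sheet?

8

Each ISO step halves the sheet: 1 × C0 → 2 × C1 → 4 × C2 → 8 × C3
From C0 to C3 is 3 halving steps: 2^3 = 8.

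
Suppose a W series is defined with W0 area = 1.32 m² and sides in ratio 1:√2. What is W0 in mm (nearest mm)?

966 × 1366 mm

Let the short side be w mm. Then w · w√2 = 1.32 m² = 1,320,000 mm².
w² = 1,320,000/√2, so w ≈ 966.1 mm; long side = w√2 ≈ 1366.3 mm.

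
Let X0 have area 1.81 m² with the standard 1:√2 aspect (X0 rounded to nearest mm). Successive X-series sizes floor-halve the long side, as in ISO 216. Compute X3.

400 × 565 mm

Let X0's short side be w mm. w · w√2 = 1.81 m² = 1,810,000 mm², so w ≈ 1131.3 mm and w√2 ≈ 1599.9 mm → X0 = 1131 × 1600 mm.
X1: ⌊1600/2⌋ × 1131 = 800 × 1131 mm
X2: ⌊1131/2⌋ × 800 = 565 × 800 mm
X3: ⌊800/2⌋ × 565 = 400 × 565 mm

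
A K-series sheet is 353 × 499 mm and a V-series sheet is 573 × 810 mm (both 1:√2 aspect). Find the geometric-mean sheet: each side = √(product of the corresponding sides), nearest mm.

450 × 636 mm

Short side: √(353 · 573) = √202269 ≈ 449.7 → 450 mm
Long side: √(499 · 810) = √404190 ≈ 635.8 → 636 mm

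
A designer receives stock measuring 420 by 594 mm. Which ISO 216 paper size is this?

Aspect ratio 594/420 ≈ 1.414 — close to the ISO √2 ≈ 1.414.
In the A-series (A0 area = 1 m²): A2 = 420 × 594 mm.

A2 (420 × 594 mm)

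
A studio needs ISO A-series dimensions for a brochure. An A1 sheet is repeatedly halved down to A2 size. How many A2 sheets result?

A1 = 594 × 841 mm; A2 = 420 × 594 mm.
Each halving step doubles the count; 1 step from A1 to A2.
2^1 = 2.

2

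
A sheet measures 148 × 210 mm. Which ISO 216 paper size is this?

A5 (148 × 210 mm)

Aspect ratio 210/148 ≈ 1.419 — close to the ISO √2 ≈ 1.414.
In the A-series (A0 area = 1 m²): A5 = 148 × 210 mm.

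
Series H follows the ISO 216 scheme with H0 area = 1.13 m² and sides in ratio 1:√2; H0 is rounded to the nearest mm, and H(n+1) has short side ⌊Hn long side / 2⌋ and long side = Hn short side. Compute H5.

158 × 223 mm

Let H0's short side be w mm. w · w√2 = 1.13 m² = 1,130,000 mm², so w ≈ 893.9 mm and w√2 ≈ 1264.1 mm → H0 = 894 × 1264 mm.
H1: ⌊1264/2⌋ × 894 = 632 × 894 mm
H2: ⌊894/2⌋ × 632 = 447 × 632 mm
H3: ⌊632/2⌋ × 447 = 316 × 447 mm
H4: ⌊447/2⌋ × 316 = 223 × 316 mm
H5: ⌊316/2⌋ × 223 = 158 × 223 mm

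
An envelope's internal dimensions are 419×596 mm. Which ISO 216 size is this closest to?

Aspect ratio 596/419 ≈ 1.422 — close to the ISO √2 ≈ 1.414.
In the A-series (A0 area = 1 m²): A2 = 420 × 594 mm.
Off by 3 mm total — nearest standard size.

A2 (420 × 594 mm)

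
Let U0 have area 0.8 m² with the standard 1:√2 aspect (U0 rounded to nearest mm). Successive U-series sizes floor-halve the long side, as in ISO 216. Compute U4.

Let U0's short side be w mm. w · w√2 = 0.8 m² = 800,000 mm², so w ≈ 752.1 mm and w√2 ≈ 1063.7 mm → U0 = 752 × 1064 mm.
U1: ⌊1064/2⌋ × 752 = 532 × 752 mm
U2: ⌊752/2⌋ × 532 = 376 × 532 mm
U3: ⌊532/2⌋ × 376 = 266 × 376 mm
U4: ⌊376/2⌋ × 266 = 188 × 266 mm

188 × 266 mm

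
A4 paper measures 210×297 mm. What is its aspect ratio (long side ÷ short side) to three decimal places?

1.414

297 / 210 = 1.414
Matches √2 ≈ 1.414 — the ISO 216 defining ratio.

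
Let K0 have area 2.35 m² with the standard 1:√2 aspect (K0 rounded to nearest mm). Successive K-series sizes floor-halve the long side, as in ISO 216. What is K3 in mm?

Let K0's short side be w mm. w · w√2 = 2.35 m² = 2,350,000 mm², so w ≈ 1289.1 mm and w√2 ≈ 1823.0 mm → K0 = 1289 × 1823 mm.
K1: ⌊1823/2⌋ × 1289 = 911 × 1289 mm
K2: ⌊1289/2⌋ × 911 = 644 × 911 mm
K3: ⌊911/2⌋ × 644 = 455 × 644 mm

455 × 644 mm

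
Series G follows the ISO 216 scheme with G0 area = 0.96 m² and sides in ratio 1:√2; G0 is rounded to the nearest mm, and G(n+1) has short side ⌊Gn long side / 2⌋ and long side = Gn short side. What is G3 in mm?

291 × 412 mm

Let G0's short side be w mm. w · w√2 = 0.96 m² = 960,000 mm², so w ≈ 823.9 mm and w√2 ≈ 1165.2 mm → G0 = 824 × 1165 mm.
G1: ⌊1165/2⌋ × 824 = 582 × 824 mm
G2: ⌊824/2⌋ × 582 = 412 × 582 mm
G3: ⌊582/2⌋ × 412 = 291 × 412 mm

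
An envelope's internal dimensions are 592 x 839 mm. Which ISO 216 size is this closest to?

Aspect ratio 839/592 ≈ 1.417 — close to the ISO √2 ≈ 1.414.
In the A-series (A0 area = 1 m²): A1 = 594 × 841 mm.
Off by 4 mm total — nearest standard size.

A1 (594 × 841 mm)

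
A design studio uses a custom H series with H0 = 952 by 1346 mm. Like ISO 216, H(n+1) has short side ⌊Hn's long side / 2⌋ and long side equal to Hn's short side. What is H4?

238 × 336 mm

H1: ⌊1346/2⌋ × 952 = 673 × 952 mm
H2: ⌊952/2⌋ × 673 = 476 × 673 mm
H3: ⌊673/2⌋ × 476 = 336 × 476 mm
H4: ⌊476/2⌋ × 336 = 238 × 336 mm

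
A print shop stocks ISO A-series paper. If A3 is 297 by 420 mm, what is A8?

A4: ⌊420/2⌋ × 297 = 210 × 297 mm
A5: ⌊297/2⌋ × 210 = 148 × 210 mm
A6: ⌊210/2⌋ × 148 = 105 × 148 mm
A7: ⌊148/2⌋ × 105 = 74 × 105 mm
A8: ⌊105/2⌋ × 74 = 52 × 74 mm

52 × 74 mm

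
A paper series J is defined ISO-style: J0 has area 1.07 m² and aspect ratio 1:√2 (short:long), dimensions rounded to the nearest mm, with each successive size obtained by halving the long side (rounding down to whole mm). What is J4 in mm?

217 × 307 mm

Let J0's short side be w mm. w · w√2 = 1.07 m² = 1,070,000 mm², so w ≈ 869.8 mm and w√2 ≈ 1230.1 mm → J0 = 870 × 1230 mm.
J1: ⌊1230/2⌋ × 870 = 615 × 870 mm
J2: ⌊870/2⌋ × 615 = 435 × 615 mm
J3: ⌊615/2⌋ × 435 = 307 × 435 mm
J4: ⌊435/2⌋ × 307 = 217 × 307 mm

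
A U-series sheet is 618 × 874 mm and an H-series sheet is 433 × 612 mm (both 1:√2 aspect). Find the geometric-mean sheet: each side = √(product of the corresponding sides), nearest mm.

Short side: √(618 · 433) = √267594 ≈ 517.3 → 517 mm
Long side: √(874 · 612) = √534888 ≈ 731.4 → 731 mm

517 × 731 mm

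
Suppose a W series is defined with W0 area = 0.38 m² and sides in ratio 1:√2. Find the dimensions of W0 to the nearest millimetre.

518 × 733 mm

Let the short side be w mm. Then w · w√2 = 0.38 m² = 380,000 mm².
w² = 380,000/√2, so w ≈ 518.4 mm; long side = w√2 ≈ 733.1 mm.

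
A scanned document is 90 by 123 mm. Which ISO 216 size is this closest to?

B7 (88 × 125 mm)

Aspect ratio 123/90 ≈ 1.367 (ISO target is √2 ≈ 1.414).
In the B-series (B0 = 1000 × 1414 mm): B7 = 88 × 125 mm.
Off by 4 mm total — nearest standard size.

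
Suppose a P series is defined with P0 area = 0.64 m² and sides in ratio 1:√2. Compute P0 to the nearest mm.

Let the short side be w mm. Then w · w√2 = 0.64 m² = 640,000 mm².
w² = 640,000/√2, so w ≈ 672.7 mm; long side = w√2 ≈ 951.4 mm.

673 × 951 mm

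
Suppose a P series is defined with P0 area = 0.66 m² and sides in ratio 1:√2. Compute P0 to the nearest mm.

683 × 966 mm

Let the short side be w mm. Then w · w√2 = 0.66 m² = 660,000 mm².
w² = 660,000/√2, so w ≈ 683.1 mm; long side = w√2 ≈ 966.1 mm.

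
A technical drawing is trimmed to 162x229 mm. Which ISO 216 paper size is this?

C5 (162 × 229 mm)

Aspect ratio 229/162 ≈ 1.414 — close to the ISO √2 ≈ 1.414.
In the C-series (envelope sizes, between A and B): C5 = 162 × 229 mm.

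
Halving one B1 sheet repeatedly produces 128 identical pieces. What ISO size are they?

B8

128 = 2^7, so 7 halving steps.
B1 → B2 → … → B8 after 7 steps.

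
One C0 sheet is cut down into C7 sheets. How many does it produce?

128

Each ISO step halves the sheet: 1 × C0 → 2 × C1 → 4 × C2 → 8 × C3 → …
From C0 to C7 is 7 halving steps: 2^7 = 128.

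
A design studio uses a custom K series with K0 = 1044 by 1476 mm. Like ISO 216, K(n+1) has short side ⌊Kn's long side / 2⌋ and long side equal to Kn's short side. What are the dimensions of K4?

261 × 369 mm

K1: ⌊1476/2⌋ × 1044 = 738 × 1044 mm
K2: ⌊1044/2⌋ × 738 = 522 × 738 mm
K3: ⌊738/2⌋ × 522 = 369 × 522 mm
K4: ⌊522/2⌋ × 369 = 261 × 369 mm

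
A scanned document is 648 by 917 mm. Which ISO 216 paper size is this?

C1 (648 × 917 mm)

Aspect ratio 917/648 ≈ 1.415 — close to the ISO √2 ≈ 1.414.
In the C-series (envelope sizes, between A and B): C1 = 648 × 917 mm.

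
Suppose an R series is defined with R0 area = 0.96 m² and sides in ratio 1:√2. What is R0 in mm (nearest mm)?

824 × 1165 mm

Let the short side be w mm. Then w · w√2 = 0.96 m² = 960,000 mm².
w² = 960,000/√2, so w ≈ 823.9 mm; long side = w√2 ≈ 1165.2 mm.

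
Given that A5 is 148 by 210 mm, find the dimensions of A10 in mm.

A6: ⌊210/2⌋ × 148 = 105 × 148 mm
A7: ⌊148/2⌋ × 105 = 74 × 105 mm
A8: ⌊105/2⌋ × 74 = 52 × 74 mm
A9: ⌊74/2⌋ × 52 = 37 × 52 mm
A10: ⌊52/2⌋ × 37 = 26 × 37 mm

26 × 37 mm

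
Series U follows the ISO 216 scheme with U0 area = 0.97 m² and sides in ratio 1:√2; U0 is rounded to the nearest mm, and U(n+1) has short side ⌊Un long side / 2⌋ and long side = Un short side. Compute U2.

414 × 585 mm

Let U0's short side be w mm. w · w√2 = 0.97 m² = 970,000 mm², so w ≈ 828.2 mm and w√2 ≈ 1171.2 mm → U0 = 828 × 1171 mm.
U1: ⌊1171/2⌋ × 828 = 585 × 828 mm
U2: ⌊828/2⌋ × 585 = 414 × 585 mm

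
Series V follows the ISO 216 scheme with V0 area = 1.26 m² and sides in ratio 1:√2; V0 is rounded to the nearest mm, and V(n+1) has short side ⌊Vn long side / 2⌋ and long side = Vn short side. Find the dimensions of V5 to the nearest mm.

Let V0's short side be w mm. w · w√2 = 1.26 m² = 1,260,000 mm², so w ≈ 943.9 mm and w√2 ≈ 1334.9 mm → V0 = 944 × 1335 mm.
V1: ⌊1335/2⌋ × 944 = 667 × 944 mm
V2: ⌊944/2⌋ × 667 = 472 × 667 mm
V3: ⌊667/2⌋ × 472 = 333 × 472 mm
V4: ⌊472/2⌋ × 333 = 236 × 333 mm
V5: ⌊333/2⌋ × 236 = 166 × 236 mm

166 × 236 mm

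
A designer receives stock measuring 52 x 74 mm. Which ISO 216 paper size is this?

A8 (52 × 74 mm)

Aspect ratio 74/52 ≈ 1.423 — close to the ISO √2 ≈ 1.414.
In the A-series (A0 area = 1 m²): A8 = 52 × 74 mm.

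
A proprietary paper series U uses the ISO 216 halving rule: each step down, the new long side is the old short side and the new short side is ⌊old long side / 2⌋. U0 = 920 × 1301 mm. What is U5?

U1 = 650 × 920 mm (from U0 by 1 halving).
U2: ⌊920/2⌋ × 650 = 460 × 650 mm
U3: ⌊650/2⌋ × 460 = 325 × 460 mm
U4: ⌊460/2⌋ × 325 = 230 × 325 mm
U5: ⌊325/2⌋ × 230 = 162 × 230 mm

162 × 230 mm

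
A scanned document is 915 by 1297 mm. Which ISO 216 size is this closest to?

Aspect ratio 1297/915 ≈ 1.417 — close to the ISO √2 ≈ 1.414.
In the C-series (envelope sizes, between A and B): C0 = 917 × 1297 mm.
Off by 2 mm total — nearest standard size.

C0 (917 × 1297 mm)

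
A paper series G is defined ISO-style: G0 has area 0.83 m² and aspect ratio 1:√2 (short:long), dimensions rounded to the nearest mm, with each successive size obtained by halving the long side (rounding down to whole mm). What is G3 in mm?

270 × 383 mm

Let G0's short side be w mm. w · w√2 = 0.83 m² = 830,000 mm², so w ≈ 766.1 mm and w√2 ≈ 1083.4 mm → G0 = 766 × 1083 mm.
G1: ⌊1083/2⌋ × 766 = 541 × 766 mm
G2: ⌊766/2⌋ × 541 = 383 × 541 mm
G3: ⌊541/2⌋ × 383 = 270 × 383 mm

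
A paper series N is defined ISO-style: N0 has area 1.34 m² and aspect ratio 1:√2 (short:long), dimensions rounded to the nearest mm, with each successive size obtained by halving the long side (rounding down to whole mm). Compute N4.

Let N0's short side be w mm. w · w√2 = 1.34 m² = 1,340,000 mm², so w ≈ 973.4 mm and w√2 ≈ 1376.6 mm → N0 = 973 × 1377 mm.
N1: ⌊1377/2⌋ × 973 = 688 × 973 mm
N2: ⌊973/2⌋ × 688 = 486 × 688 mm
N3: ⌊688/2⌋ × 486 = 344 × 486 mm
N4: ⌊486/2⌋ × 344 = 243 × 344 mm

243 × 344 mm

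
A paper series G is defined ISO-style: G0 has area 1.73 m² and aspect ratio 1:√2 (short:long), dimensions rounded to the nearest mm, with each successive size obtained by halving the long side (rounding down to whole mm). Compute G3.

391 × 553 mm

Let G0's short side be w mm. w · w√2 = 1.73 m² = 1,730,000 mm², so w ≈ 1106.0 mm and w√2 ≈ 1564.2 mm → G0 = 1106 × 1564 mm.
G1: ⌊1564/2⌋ × 1106 = 782 × 1106 mm
G2: ⌊1106/2⌋ × 782 = 553 × 782 mm
G3: ⌊782/2⌋ × 553 = 391 × 553 mm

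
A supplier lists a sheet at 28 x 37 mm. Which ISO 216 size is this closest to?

Aspect ratio 37/28 ≈ 1.321 (ISO target is √2 ≈ 1.414).
In the A-series (A0 area = 1 m²): A10 = 26 × 37 mm.
Off by 2 mm total — nearest standard size.

A10 (26 × 37 mm)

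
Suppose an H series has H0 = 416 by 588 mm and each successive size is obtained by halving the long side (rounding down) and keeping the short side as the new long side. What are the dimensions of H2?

208 × 294 mm

H1: ⌊588/2⌋ × 416 = 294 × 416 mm
H2: ⌊416/2⌋ × 294 = 208 × 294 mm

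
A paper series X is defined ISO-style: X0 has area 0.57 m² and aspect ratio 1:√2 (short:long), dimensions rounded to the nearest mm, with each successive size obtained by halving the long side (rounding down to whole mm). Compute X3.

Let X0's short side be w mm. w · w√2 = 0.57 m² = 570,000 mm², so w ≈ 634.9 mm and w√2 ≈ 897.8 mm → X0 = 635 × 898 mm.
X1: ⌊898/2⌋ × 635 = 449 × 635 mm
X2: ⌊635/2⌋ × 449 = 317 × 449 mm
X3: ⌊449/2⌋ × 317 = 224 × 317 mm

224 × 317 mm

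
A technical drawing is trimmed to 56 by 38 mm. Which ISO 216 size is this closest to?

Aspect ratio 56/38 ≈ 1.474 (ISO target is √2 ≈ 1.414).
In the C-series (envelope sizes, between A and B): C9 = 40 × 57 mm.
Off by 3 mm total — nearest standard size.

C9 (40 × 57 mm)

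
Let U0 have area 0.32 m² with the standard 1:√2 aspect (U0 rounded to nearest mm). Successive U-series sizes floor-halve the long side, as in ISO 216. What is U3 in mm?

Let U0's short side be w mm. w · w√2 = 0.32 m² = 320,000 mm², so w ≈ 475.7 mm and w√2 ≈ 672.7 mm → U0 = 476 × 673 mm.
U1: ⌊673/2⌋ × 476 = 336 × 476 mm
U2: ⌊476/2⌋ × 336 = 238 × 336 mm
U3: ⌊336/2⌋ × 238 = 168 × 238 mm

168 × 238 mm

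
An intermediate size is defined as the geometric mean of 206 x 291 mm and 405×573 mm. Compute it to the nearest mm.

Short side: √(206 · 405) = √83430 ≈ 288.8 → 289 mm
Long side: √(291 · 573) = √166743 ≈ 408.3 → 408 mm

289 × 408 mm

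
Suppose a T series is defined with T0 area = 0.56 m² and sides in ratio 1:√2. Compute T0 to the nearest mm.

Let the short side be w mm. Then w · w√2 = 0.56 m² = 560,000 mm².
w² = 560,000/√2, so w ≈ 629.3 mm; long side = w√2 ≈ 889.9 mm.

629 × 890 mm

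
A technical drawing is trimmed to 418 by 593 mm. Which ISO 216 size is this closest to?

A2 (420 × 594 mm)

Aspect ratio 593/418 ≈ 1.419 — close to the ISO √2 ≈ 1.414.
In the A-series (A0 area = 1 m²): A2 = 420 × 594 mm.
Off by 3 mm total — nearest standard size.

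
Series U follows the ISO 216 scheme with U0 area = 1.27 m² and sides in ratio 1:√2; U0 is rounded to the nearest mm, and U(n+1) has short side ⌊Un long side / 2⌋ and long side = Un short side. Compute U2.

Let U0's short side be w mm. w · w√2 = 1.27 m² = 1,270,000 mm², so w ≈ 947.6 mm and w√2 ≈ 1340.2 mm → U0 = 948 × 1340 mm.
U1: ⌊1340/2⌋ × 948 = 670 × 948 mm
U2: ⌊948/2⌋ × 670 = 474 × 670 mm

474 × 670 mm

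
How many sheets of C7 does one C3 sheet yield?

16

Each ISO step halves the sheet: 1 × C3 → 2 × C4 → 4 × C5 → 8 × C6 → …
From C3 to C7 is 4 halving steps: 2^4 = 16.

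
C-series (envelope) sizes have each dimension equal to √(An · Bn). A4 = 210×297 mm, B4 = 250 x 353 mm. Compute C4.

Short side: √(210 · 250) = √52500 ≈ 229.1 → 229 mm
Long side: √(297 · 353) = √104841 ≈ 323.8 → 324 mm

229 × 324 mm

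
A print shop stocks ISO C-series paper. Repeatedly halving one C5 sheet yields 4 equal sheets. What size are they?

4 = 2^2, so 2 halving steps.
C5 → C6 → … → C7 after 2 steps.

C7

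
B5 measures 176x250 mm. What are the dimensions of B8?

62 × 88 mm

B6: ⌊250/2⌋ × 176 = 125 × 176 mm
B7: ⌊176/2⌋ × 125 = 88 × 125 mm
B8: ⌊125/2⌋ × 88 = 62 × 88 mm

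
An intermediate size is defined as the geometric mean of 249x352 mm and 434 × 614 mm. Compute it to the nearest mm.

329 × 465 mm

Short side: √(249 · 434) = √108066 ≈ 328.7 → 329 mm
Long side: √(352 · 614) = √216128 ≈ 464.9 → 465 mm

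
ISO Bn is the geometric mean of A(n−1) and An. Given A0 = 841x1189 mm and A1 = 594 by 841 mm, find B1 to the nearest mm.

707 × 1000 mm

Short side: √(841 · 594) = √499554 ≈ 706.8 → 707 mm
Long side: √(1189 · 841) = √999949 ≈ 1000.0 → 1000 mm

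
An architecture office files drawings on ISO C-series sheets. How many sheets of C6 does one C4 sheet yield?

Each ISO step halves the sheet: 1 × C4 → 2 × C5 → 4 × C6
From C4 to C6 is 2 halving steps: 2^2 = 4.

4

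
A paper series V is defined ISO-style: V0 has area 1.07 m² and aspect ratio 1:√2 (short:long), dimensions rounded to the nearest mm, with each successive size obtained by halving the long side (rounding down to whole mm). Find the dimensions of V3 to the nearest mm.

Let V0's short side be w mm. w · w√2 = 1.07 m² = 1,070,000 mm², so w ≈ 869.8 mm and w√2 ≈ 1230.1 mm → V0 = 870 × 1230 mm.
V1: ⌊1230/2⌋ × 870 = 615 × 870 mm
V2: ⌊870/2⌋ × 615 = 435 × 615 mm
V3: ⌊615/2⌋ × 435 = 307 × 435 mm

307 × 435 mm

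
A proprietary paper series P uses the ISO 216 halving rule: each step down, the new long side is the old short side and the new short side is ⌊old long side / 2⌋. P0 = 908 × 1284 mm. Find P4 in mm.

P1 = 642 × 908 mm (from P0 by 1 halving).
P2: ⌊908/2⌋ × 642 = 454 × 642 mm
P3: ⌊642/2⌋ × 454 = 321 × 454 mm
P4: ⌊454/2⌋ × 321 = 227 × 321 mm

227 × 321 mm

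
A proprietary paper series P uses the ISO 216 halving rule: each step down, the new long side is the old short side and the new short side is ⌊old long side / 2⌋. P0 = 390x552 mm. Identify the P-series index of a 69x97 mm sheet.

P5

P0: 390 × 552 mm
P1: 276 × 390 mm
P2: 195 × 276 mm
P3: 138 × 195 mm
P4: 97 × 138 mm
P5: 69 × 97 mm
P6: 48 × 69 mm
→ matches P5.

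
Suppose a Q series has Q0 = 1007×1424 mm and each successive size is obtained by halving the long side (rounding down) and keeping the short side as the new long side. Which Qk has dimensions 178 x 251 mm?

Q5

Q0: 1007 × 1424 mm
Q1: 712 × 1007 mm
Q2: 503 × 712 mm
Q3: 356 × 503 mm
Q4: 251 × 356 mm
Q5: 178 × 251 mm
Q6: 125 × 178 mm
→ matches Q5.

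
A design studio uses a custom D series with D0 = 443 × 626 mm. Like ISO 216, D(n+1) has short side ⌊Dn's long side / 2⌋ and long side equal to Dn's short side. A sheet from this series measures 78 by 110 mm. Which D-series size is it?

D0: 443 × 626 mm
D1: 313 × 443 mm
D2: 221 × 313 mm
D3: 156 × 221 mm
D4: 110 × 156 mm
D5: 78 × 110 mm
D6: 55 × 78 mm
→ matches D5.

D5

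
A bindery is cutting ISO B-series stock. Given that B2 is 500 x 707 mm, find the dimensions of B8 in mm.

62 × 88 mm

B3: ⌊707/2⌋ × 500 = 353 × 500 mm
B4: ⌊500/2⌋ × 353 = 250 × 353 mm
B5: ⌊353/2⌋ × 250 = 176 × 250 mm
B6: ⌊250/2⌋ × 176 = 125 × 176 mm
B7: ⌊176/2⌋ × 125 = 88 × 125 mm
B8: ⌊125/2⌋ × 88 = 62 × 88 mm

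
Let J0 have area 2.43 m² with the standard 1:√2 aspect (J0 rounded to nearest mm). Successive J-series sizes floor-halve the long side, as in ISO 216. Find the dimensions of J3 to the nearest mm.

463 × 655 mm

Let J0's short side be w mm. w · w√2 = 2.43 m² = 2,430,000 mm², so w ≈ 1310.8 mm and w√2 ≈ 1853.8 mm → J0 = 1311 × 1854 mm.
J1: ⌊1854/2⌋ × 1311 = 927 × 1311 mm
J2: ⌊1311/2⌋ × 927 = 655 × 927 mm
J3: ⌊927/2⌋ × 655 = 463 × 655 mm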